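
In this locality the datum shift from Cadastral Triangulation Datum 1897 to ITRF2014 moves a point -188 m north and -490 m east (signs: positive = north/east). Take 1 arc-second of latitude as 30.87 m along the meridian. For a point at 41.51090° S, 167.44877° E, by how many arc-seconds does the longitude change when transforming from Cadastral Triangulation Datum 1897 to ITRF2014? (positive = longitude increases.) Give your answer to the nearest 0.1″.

Δλ = -21.2″

At latitude -41.51090°, cos φ = 0.748830.
1″ of longitude at this latitude = 30.87 × cos φ = 23.1164 m, so Δλ = -490.0 / 23.1164 = -21.197″.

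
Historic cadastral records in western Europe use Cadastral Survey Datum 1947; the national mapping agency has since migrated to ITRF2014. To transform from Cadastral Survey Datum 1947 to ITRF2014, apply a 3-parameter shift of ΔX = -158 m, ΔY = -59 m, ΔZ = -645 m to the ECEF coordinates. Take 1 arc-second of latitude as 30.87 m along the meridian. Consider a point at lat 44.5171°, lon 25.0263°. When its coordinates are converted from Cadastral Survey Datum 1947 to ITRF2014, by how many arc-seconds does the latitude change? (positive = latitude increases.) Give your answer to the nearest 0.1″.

sin φ = 0.701122, cos φ = 0.713041, sin λ = 0.423034, cos λ = 0.906114.
North component: ΔN = −sin φ cos λ·ΔX − sin φ sin λ·ΔY + cos φ·ΔZ = −(0.701122)(0.906114)(-158) − (0.701122)(0.423034)(-59) + (0.713041)(-645) = -342.04 m.
1° of latitude spans 3600 × 30.87 = 111132 m, so Δφ = -342.04 / 111132 × 3600 = -11.080″.

Δφ = -11.1″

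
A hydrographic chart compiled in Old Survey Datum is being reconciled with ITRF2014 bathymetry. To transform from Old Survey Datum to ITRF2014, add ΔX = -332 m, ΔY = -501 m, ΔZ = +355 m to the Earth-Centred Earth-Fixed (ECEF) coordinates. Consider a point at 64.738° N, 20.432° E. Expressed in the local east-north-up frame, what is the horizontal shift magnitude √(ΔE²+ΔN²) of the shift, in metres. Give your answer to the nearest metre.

689 m

The local east axis at (φ, λ) is (−sin λ, cos λ, 0), so ΔE = −sin(20.432°)·(-332) + cos(20.432°)·(-501) = -353.58 m.
The local north axis is (−sin φ cos λ, −sin φ sin λ, cos φ), giving ΔN = 281.360 + 158.171 + 151.499 = 591.03 m.
Horizontal magnitude = √(ΔE² + ΔN²) = √((-353.58)² + 591.03²) = 688.72 m.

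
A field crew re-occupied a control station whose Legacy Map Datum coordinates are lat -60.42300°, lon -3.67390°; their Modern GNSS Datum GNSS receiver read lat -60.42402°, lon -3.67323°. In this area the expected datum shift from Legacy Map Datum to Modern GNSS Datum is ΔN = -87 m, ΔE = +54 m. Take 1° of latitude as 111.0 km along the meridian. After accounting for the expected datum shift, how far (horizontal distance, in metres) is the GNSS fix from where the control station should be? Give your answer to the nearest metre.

Observed coordinate differences: Δφ = -0.00102°, Δλ = +0.00067°.
Converting to metres (1° lat = 111000 m, cos φ = 0.493593): observed ΔN = -113.2 m, observed ΔE = 36.7 m.
Subtracting the expected shift leaves a residual of -113.2 − (-87) = -26.2 m north and 36.7 − (54) = -17.3 m east.
Residual distance = √((-26.2)² + (-17.3)²) = 31.4 m.

31 m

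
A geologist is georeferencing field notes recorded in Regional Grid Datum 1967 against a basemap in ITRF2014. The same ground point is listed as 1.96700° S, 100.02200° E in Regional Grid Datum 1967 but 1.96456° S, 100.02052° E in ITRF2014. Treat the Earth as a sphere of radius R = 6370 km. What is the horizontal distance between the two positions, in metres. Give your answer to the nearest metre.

317 m

Δφ = -1.96456° − -1.96700° = +0.00244°; Δλ = 100.02052° − 100.02200° = -0.00148°.
1° along a meridian = πR/180 = 111177 m.
ΔN = Δφ × 111177 = 271.3 m; ΔE = Δλ × 111177 × cos(-1.96700°) = -0.00148 × 111177 × 0.999411 = -164.4 m.
Distance = √(ΔE² + ΔN²) = √((-164.4)² + 271.3²) = 317.2 m.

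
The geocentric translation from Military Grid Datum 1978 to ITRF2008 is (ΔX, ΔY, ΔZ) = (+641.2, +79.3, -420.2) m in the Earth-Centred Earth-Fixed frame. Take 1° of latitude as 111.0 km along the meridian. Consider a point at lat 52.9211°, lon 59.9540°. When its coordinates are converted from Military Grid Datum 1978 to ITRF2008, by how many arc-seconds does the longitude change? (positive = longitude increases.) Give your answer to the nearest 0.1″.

sin φ = 0.797806, cos φ = 0.602914, sin λ = 0.865624, cos λ = 0.500695.
East component: ΔE = −sin λ·ΔX + cos λ·ΔY = −(0.865624)(641.2) + (0.500695)(79.3) = -515.33 m.
1° of latitude spans 111000 m; at latitude φ, 1° of longitude spans that × cos φ = 66923.5 m, so Δλ = -515.33 / 66923.5 × 3600 = -27.721″.

Δλ = -27.7″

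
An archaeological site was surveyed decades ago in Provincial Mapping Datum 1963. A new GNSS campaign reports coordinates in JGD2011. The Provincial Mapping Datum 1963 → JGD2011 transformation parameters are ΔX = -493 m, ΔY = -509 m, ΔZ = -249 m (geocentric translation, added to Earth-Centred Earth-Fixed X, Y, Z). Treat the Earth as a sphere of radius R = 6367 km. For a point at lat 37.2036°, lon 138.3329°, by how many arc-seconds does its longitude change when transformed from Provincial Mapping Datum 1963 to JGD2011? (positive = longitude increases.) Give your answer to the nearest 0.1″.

Δλ = 28.8″

sin φ = 0.604649, cos φ = 0.796492, sin λ = 0.664802, cos λ = -0.747020.
East component: ΔE = −sin λ·ΔX + cos λ·ΔY = −(0.664802)(-493) + (-0.747020)(-509) = 707.98 m.
1° of latitude spans πR/180 = 111125 m; at latitude φ, 1° of longitude spans that × cos φ = 88510.3 m, so Δλ = 707.98 / 88510.3 × 3600 = 28.796″.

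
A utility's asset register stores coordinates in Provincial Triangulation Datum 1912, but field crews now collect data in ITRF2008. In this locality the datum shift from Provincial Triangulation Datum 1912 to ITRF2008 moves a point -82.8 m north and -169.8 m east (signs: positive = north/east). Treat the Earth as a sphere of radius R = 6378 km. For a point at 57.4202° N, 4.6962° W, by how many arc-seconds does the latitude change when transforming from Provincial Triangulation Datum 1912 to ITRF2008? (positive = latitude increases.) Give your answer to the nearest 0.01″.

Δφ = -2.68″

On a sphere of radius R, 1 rad of latitude = R, so Δφ = ΔN / R = -82.8 / 6378000 = -1.2982e-05 rad = -2.678″.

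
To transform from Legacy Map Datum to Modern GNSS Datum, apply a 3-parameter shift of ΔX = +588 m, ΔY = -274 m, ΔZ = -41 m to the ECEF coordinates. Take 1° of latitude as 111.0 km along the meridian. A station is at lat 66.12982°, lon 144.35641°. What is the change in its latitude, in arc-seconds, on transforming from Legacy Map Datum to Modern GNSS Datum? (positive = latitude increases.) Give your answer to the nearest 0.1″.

sin φ = 0.914465, cos φ = 0.404666, sin λ = 0.582741, cos λ = -0.812658.
North component: ΔN = −sin φ cos λ·ΔX − sin φ sin λ·ΔY + cos φ·ΔZ = −(0.914465)(-0.812658)(588) − (0.914465)(0.582741)(-274) + (0.404666)(-41) = 566.39 m.
1° of latitude spans 111000 m, so Δφ = 566.39 / 111000 × 3600 = 18.369″.

Δφ = 18.4″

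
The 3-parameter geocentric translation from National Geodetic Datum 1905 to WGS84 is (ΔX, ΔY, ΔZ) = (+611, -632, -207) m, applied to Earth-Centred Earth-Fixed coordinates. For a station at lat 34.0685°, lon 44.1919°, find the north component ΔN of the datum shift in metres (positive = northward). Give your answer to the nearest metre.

At φ = 34.0685°, λ = 44.1919°: sin φ = 0.560184, cos φ = 0.828368, sin λ = 0.697064, cos λ = 0.717009.
ΔN = −sin φ cos λ·ΔX − sin φ sin λ·ΔY + cos φ·ΔZ = −(0.560184)(0.717009)(611) − (0.560184)(0.697064)(-632) + (0.828368)(-207) = -170.10 m.

ΔN = -170 m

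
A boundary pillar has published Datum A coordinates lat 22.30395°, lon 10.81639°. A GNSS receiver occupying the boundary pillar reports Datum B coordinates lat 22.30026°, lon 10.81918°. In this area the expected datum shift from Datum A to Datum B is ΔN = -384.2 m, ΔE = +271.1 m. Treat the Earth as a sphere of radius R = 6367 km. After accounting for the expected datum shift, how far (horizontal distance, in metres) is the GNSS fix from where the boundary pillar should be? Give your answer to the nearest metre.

30 m

Observed coordinate differences: Δφ = -0.00369°, Δλ = +0.00279°.
Converting to metres (1° lat = 111125 m, cos φ = 0.925184): observed ΔN = -410.1 m, observed ΔE = 286.8 m.
Subtracting the expected shift leaves a residual of -410.1 − (-384.2) = -25.9 m north and 286.8 − (271.1) = 15.7 m east.
Residual distance = √((-25.9)² + 15.7²) = 30.3 m.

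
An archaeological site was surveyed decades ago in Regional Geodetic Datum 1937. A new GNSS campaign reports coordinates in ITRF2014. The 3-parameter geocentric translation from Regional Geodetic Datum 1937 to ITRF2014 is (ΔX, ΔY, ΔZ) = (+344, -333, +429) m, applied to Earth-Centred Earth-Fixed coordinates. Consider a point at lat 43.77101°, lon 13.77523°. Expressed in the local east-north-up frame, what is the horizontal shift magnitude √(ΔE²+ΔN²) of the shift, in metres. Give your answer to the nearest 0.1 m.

426.8 m

The local east axis at (φ, λ) is (−sin λ, cos λ, 0), so ΔE = −sin(13.77523°)·344 + cos(13.77523°)·(-333) = -405.33 m.
The local north axis is (−sin φ cos λ, −sin φ sin λ, cos φ), giving ΔN = -231.127 + 54.852 + 309.785 = 133.51 m.
Horizontal magnitude = √(ΔE² + ΔN²) = √((-405.33)² + 133.51²) = 426.76 m.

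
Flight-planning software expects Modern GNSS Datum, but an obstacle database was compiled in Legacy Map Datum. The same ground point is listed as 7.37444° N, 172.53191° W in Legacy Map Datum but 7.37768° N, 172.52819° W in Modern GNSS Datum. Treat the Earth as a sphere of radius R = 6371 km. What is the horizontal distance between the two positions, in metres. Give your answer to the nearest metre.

546 m

Δφ = 7.37768° − 7.37444° = +0.00324°; Δλ = -172.52819° − -172.53191° = +0.00372°.
1° along a meridian = πR/180 = 111195 m.
ΔN = Δφ × 111195 = 360.3 m; ΔE = Δλ × 111195 × cos(7.37444°) = +0.00372 × 111195 × 0.991729 = 410.2 m.
Distance = √(ΔE² + ΔN²) = √(410.2² + 360.3²) = 546.0 m.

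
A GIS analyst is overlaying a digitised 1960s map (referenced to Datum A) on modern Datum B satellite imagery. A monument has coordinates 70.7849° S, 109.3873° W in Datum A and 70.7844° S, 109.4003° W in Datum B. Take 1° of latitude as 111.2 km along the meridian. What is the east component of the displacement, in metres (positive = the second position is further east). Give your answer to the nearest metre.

Δφ = -70.7844° − -70.7849° = +0.0005°; Δλ = -109.4003° − -109.3873° = -0.0130°.
ΔN = Δφ × 111200 = 55.6 m; ΔE = Δλ × 111200 × cos(-70.7849°) = -0.0130 × 111200 × 0.329116 = -475.8 m.

ΔE = -476 m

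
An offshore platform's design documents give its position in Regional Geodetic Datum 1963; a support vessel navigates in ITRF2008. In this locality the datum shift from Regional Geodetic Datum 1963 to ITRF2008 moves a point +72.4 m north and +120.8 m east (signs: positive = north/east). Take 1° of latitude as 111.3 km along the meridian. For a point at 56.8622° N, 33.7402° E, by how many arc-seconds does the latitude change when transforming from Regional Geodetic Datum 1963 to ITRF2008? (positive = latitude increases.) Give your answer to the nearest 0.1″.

1° of latitude = 111.3 km, so Δφ = 72.4 / 111300 = 0.0006505° = 2.342″.

Δφ = 2.3″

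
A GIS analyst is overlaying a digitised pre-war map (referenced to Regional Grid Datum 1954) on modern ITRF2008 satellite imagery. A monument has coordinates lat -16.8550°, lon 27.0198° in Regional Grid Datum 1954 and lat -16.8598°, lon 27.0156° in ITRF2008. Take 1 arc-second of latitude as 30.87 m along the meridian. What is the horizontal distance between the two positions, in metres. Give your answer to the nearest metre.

696 m

Δφ = -16.8598° − -16.8550° = -0.0048°; Δλ = 27.0156° − 27.0198° = -0.0042°.
1° of latitude = 3600 × 30.87 = 111132 m.
ΔN = Δφ × 111132 = -533.4 m; ΔE = Δλ × 111132 × cos(-16.8550°) = -0.0042 × 111132 × 0.957042 = -446.7 m.
Distance = √(ΔE² + ΔN²) = √((-446.7)² + (-533.4)²) = 695.8 m.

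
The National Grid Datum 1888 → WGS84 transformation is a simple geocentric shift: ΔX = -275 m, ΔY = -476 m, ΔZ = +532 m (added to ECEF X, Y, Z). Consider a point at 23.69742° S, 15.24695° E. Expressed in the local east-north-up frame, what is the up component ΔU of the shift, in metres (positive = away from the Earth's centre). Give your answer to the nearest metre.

ΔU = -571 m

At φ = -23.69742°, λ = 15.24695°: sin φ = -0.401907, cos φ = 0.915681, sin λ = 0.262980, cos λ = 0.964801.
ΔU = cos φ cos λ·ΔX + cos φ sin λ·ΔY + sin φ·ΔZ = (0.915681)(0.964801)(-275) + (0.915681)(0.262980)(-476) + (-0.401907)(532) = -571.39 m.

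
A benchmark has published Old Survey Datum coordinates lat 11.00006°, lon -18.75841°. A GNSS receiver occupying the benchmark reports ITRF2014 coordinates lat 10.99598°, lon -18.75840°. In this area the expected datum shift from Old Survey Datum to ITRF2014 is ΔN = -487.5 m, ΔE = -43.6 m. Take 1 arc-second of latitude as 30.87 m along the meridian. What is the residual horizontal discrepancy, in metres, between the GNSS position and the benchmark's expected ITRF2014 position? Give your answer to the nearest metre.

56 m

Observed coordinate differences: Δφ = -0.00408°, Δλ = +0.00001°.
Converting to metres (1° lat = 111132 m, cos φ = 0.981627): observed ΔN = -453.4 m, observed ΔE = 1.1 m.
Subtracting the expected shift leaves a residual of -453.4 − (-487.5) = 34.1 m north and 1.1 − (-43.6) = 44.7 m east.
Residual distance = √(34.1² + 44.7²) = 56.2 m.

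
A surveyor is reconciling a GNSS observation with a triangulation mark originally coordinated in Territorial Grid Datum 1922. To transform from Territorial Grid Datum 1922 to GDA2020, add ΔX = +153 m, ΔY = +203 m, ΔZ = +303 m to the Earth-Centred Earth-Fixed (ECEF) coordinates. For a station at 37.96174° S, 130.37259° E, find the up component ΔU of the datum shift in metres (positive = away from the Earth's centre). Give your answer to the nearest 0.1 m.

At φ = -37.96174°, λ = 130.37259°: sin φ = -0.615135, cos φ = 0.788422, sin λ = 0.761848, cos λ = -0.647756.
ΔU = cos φ cos λ·ΔX + cos φ sin λ·ΔY + sin φ·ΔZ = (0.788422)(-0.647756)(153) + (0.788422)(0.761848)(203) + (-0.615135)(303) = -142.59 m.

ΔU = -142.6 m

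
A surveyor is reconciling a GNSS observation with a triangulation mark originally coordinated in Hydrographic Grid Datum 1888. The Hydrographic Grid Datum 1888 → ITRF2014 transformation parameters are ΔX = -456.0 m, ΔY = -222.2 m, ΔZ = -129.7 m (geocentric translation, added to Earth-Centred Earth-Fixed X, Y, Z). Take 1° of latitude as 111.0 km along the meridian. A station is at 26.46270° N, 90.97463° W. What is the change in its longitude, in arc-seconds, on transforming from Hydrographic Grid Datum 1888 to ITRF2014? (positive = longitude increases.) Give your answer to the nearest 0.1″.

sin φ = 0.445615, cos φ = 0.895225, sin λ = -0.999855, cos λ = -0.017010.
East component: ΔE = −sin λ·ΔX + cos λ·ΔY = −(-0.999855)(-456.0) + (-0.017010)(-222.2) = -452.15 m.
1° of latitude spans 111000 m; at latitude φ, 1° of longitude spans that × cos φ = 99369.9 m, so Δλ = -452.15 / 99369.9 × 3600 = -16.381″.

Δλ = -16.4″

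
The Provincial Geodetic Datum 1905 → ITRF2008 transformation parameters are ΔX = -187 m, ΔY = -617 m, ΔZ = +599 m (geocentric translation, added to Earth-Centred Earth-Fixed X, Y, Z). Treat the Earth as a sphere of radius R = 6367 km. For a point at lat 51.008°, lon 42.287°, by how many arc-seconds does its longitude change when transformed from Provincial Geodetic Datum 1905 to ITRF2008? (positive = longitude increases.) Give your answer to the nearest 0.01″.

sin φ = 0.777234, cos φ = 0.629212, sin λ = 0.672845, cos λ = 0.739784.
East component: ΔE = −sin λ·ΔX + cos λ·ΔY = −(0.672845)(-187) + (0.739784)(-617) = -330.62 m.
1° of latitude spans πR/180 = 111125 m; at latitude φ, 1° of longitude spans that × cos φ = 69921.2 m, so Δλ = -330.62 / 69921.2 × 3600 = -17.023″.

Δλ = -17.02″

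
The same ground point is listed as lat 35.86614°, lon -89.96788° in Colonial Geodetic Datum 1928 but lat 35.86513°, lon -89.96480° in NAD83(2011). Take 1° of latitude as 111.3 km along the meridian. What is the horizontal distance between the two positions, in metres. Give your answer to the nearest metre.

Δφ = 35.86513° − 35.86614° = -0.00101°; Δλ = -89.96480° − -89.96788° = +0.00308°.
ΔN = Δφ × 111300 = -112.4 m; ΔE = Δλ × 111300 × cos(35.86614°) = +0.00308 × 111300 × 0.810388 = 277.8 m.
Distance = √(ΔE² + ΔN²) = √(277.8² + (-112.4)²) = 299.7 m.

300 m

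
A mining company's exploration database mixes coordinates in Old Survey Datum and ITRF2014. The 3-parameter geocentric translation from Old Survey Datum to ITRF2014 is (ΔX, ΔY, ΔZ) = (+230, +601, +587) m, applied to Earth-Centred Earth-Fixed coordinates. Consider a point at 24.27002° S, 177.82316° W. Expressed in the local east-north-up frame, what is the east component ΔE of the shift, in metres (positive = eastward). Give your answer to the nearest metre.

At φ = -24.27002°, λ = -177.82316°: sin φ = -0.411037, cos φ = 0.911618, sin λ = -0.037984, cos λ = -0.999278.
ΔE = −sin λ·ΔX + cos λ·ΔY = −(-0.037984)·(230) + (-0.999278)·(601) = -591.83 m.

ΔE = -592 m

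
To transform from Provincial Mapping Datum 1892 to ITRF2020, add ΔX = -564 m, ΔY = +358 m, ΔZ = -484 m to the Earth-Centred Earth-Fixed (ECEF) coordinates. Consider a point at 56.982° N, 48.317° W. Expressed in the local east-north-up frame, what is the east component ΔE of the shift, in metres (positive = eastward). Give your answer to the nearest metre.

ΔE = -183 m

At φ = 56.982°, λ = -48.317°: sin φ = 0.838499, cos φ = 0.544902, sin λ = -0.746836, cos λ = 0.665009.
ΔE = −sin λ·ΔX + cos λ·ΔY = −(-0.746836)·(-564) + (0.665009)·(358) = -183.14 m.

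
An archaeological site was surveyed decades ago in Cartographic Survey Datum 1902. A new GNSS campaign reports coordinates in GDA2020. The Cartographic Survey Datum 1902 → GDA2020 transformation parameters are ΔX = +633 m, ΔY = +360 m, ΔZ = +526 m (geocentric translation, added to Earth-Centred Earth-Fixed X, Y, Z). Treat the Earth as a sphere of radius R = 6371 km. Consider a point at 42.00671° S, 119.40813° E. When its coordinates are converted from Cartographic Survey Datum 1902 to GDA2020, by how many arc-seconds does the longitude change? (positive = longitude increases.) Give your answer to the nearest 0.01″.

Δλ = -31.73″

sin φ = -0.669218, cos φ = 0.743066, sin λ = 0.871144, cos λ = -0.491027.
East component: ΔE = −sin λ·ΔX + cos λ·ΔY = −(0.871144)(633) + (-0.491027)(360) = -728.20 m.
1° of latitude spans πR/180 = 111195 m; at latitude φ, 1° of longitude spans that × cos φ = 82625.2 m, so Δλ = -728.20 / 82625.2 × 3600 = -31.728″.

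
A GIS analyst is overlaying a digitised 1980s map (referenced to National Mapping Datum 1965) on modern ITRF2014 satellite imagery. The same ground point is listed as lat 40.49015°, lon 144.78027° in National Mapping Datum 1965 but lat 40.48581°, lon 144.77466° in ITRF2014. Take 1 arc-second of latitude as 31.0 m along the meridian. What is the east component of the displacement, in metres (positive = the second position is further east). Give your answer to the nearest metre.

Δφ = 40.48581° − 40.49015° = -0.00434°; Δλ = 144.77466° − 144.78027° = -0.00561°.
1° of latitude = 3600 × 31.00 = 111600 m.
ΔN = Δφ × 111600 = -484.3 m; ΔE = Δλ × 111600 × cos(40.49015°) = -0.00561 × 111600 × 0.760518 = -476.1 m.

ΔE = -476 m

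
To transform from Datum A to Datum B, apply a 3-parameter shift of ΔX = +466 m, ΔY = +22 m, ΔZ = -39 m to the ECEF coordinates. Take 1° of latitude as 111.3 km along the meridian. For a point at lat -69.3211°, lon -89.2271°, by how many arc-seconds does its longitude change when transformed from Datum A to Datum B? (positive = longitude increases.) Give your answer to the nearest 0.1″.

sin φ = -0.935574, cos φ = 0.353130, sin λ = -0.999909, cos λ = 0.013489.
East component: ΔE = −sin λ·ΔX + cos λ·ΔY = −(-0.999909)(466) + (0.013489)(22) = 466.25 m.
1° of latitude spans 111300 m; at latitude φ, 1° of longitude spans that × cos φ = 39303.4 m, so Δλ = 466.25 / 39303.4 × 3600 = 42.707″.

Δλ = 42.7″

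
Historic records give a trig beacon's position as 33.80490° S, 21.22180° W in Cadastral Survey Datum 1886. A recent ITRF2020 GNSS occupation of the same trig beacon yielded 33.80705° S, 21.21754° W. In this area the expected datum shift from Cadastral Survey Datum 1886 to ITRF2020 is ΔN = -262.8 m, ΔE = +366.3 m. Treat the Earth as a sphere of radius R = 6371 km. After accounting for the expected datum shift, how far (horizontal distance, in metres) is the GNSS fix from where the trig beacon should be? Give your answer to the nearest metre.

36 m

Observed coordinate differences: Δφ = -0.00215°, Δλ = +0.00426°.
Converting to metres (1° lat = 111195 m, cos φ = 0.830937): observed ΔN = -239.1 m, observed ΔE = 393.6 m.
Subtracting the expected shift leaves a residual of -239.1 − (-262.8) = 23.7 m north and 393.6 − (366.3) = 27.3 m east.
Residual distance = √(23.7² + 27.3²) = 36.2 m.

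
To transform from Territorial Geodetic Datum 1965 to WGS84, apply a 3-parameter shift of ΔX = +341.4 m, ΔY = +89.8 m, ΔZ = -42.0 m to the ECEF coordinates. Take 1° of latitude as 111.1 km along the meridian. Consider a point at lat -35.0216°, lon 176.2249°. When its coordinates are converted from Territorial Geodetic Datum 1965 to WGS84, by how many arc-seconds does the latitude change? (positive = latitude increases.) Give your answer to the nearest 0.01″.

Δφ = -7.34″

sin φ = -0.573885, cos φ = 0.818936, sin λ = 0.065840, cos λ = -0.997830.
North component: ΔN = −sin φ cos λ·ΔX − sin φ sin λ·ΔY + cos φ·ΔZ = −(-0.573885)(-0.997830)(341.4) − (-0.573885)(0.065840)(89.8) + (0.818936)(-42.0) = -226.50 m.
1° of latitude spans 111100 m, so Δφ = -226.50 / 111100 × 3600 = -7.339″.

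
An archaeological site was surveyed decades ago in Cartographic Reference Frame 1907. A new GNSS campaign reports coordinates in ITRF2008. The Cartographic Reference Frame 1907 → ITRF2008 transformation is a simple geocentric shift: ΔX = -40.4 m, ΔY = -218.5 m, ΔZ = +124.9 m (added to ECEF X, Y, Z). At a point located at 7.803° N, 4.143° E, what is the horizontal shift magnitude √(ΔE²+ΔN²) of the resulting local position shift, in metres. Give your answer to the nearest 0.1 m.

At φ = 7.803°, λ = 4.143°: sin φ = 0.135767, cos φ = 0.990741, sin λ = 0.072246, cos λ = 0.997387.
ΔE = −sin λ·ΔX + cos λ·ΔY = −(0.072246)·(-40.4) + (0.997387)·(-218.5) = -215.01 m.
ΔN = −sin φ cos λ·ΔX − sin φ sin λ·ΔY + cos φ·ΔZ = −(0.135767)(0.997387)(-40.4) − (0.135767)(0.072246)(-218.5) + (0.990741)(124.9) = 131.36 m.
Horizontal magnitude = √(ΔE² + ΔN²) = √((-215.01)² + 131.36²) = 251.96 m.

252.0 m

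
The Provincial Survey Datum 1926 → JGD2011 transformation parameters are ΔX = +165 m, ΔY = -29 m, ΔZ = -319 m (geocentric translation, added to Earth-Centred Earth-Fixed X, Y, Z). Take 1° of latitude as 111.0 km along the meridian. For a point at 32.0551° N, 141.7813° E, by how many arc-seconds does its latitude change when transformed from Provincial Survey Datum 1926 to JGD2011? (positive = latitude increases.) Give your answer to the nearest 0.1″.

sin φ = 0.530735, cos φ = 0.847538, sin λ = 0.618665, cos λ = -0.785655.
North component: ΔN = −sin φ cos λ·ΔX − sin φ sin λ·ΔY + cos φ·ΔZ = −(0.530735)(-0.785655)(165) − (0.530735)(0.618665)(-29) + (0.847538)(-319) = -192.04 m.
1° of latitude spans 111000 m, so Δφ = -192.04 / 111000 × 3600 = -6.228″.

Δφ = -6.2″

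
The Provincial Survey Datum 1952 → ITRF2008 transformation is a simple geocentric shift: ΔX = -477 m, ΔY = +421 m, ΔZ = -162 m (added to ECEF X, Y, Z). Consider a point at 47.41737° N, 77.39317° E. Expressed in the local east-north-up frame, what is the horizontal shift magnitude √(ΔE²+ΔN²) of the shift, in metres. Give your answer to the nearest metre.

651 m

The local east axis at (φ, λ) is (−sin λ, cos λ, 0), so ΔE = −sin(77.39317°)·(-477) + cos(77.39317°)·421 = 557.39 m.
The local north axis is (−sin φ cos λ, −sin φ sin λ, cos φ), giving ΔN = 76.656 − 302.510 − 109.618 = -335.47 m.
Horizontal magnitude = √(ΔE² + ΔN²) = √(557.39² + (-335.47)²) = 650.55 m.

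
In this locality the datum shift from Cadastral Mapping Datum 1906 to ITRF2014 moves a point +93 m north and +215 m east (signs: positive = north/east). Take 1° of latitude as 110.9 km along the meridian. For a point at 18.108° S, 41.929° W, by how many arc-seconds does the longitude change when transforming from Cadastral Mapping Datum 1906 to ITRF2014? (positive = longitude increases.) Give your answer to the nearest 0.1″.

Δλ = 7.3″

At latitude -18.108°, cos φ = 0.950472.
1° of longitude at this latitude = 110.9 × cos φ = 105.41 km, so Δλ = 215.0 / 105407.4 = 0.0020397° = 7.343″.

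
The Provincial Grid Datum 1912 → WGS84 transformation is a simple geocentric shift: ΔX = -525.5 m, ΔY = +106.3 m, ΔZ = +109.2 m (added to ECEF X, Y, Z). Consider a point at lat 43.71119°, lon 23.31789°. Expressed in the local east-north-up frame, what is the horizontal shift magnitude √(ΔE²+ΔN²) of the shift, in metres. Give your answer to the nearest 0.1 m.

490.3 m

The local east axis at (φ, λ) is (−sin λ, cos λ, 0), so ΔE = −sin(23.31789°)·(-525.5) + cos(23.31789°)·106.3 = 305.63 m.
The local north axis is (−sin φ cos λ, −sin φ sin λ, cos φ), giving ΔN = 333.473 − 29.076 + 78.933 = 383.33 m.
Horizontal magnitude = √(ΔE² + ΔN²) = √(305.63² + 383.33²) = 490.26 m.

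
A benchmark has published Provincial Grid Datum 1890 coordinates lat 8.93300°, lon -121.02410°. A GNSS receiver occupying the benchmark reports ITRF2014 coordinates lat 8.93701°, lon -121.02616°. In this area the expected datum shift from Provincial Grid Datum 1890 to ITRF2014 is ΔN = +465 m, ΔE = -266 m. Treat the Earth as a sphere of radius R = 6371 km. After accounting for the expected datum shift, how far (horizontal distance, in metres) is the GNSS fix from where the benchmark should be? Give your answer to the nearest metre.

44 m

Observed coordinate differences: Δφ = +0.00401°, Δλ = -0.00206°.
Converting to metres (1° lat = 111195 m, cos φ = 0.987871): observed ΔN = 445.9 m, observed ΔE = -226.3 m.
Subtracting the expected shift leaves a residual of 445.9 − (465) = -19.1 m north and -226.3 − (-266) = 39.7 m east.
Residual distance = √((-19.1)² + 39.7²) = 44.1 m.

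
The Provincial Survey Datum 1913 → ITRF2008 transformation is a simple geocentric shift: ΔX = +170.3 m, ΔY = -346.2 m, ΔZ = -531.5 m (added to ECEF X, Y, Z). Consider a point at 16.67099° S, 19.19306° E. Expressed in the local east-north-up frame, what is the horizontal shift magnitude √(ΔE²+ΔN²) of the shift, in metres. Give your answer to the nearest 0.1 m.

The local east axis at (φ, λ) is (−sin λ, cos λ, 0), so ΔE = −sin(19.19306°)·170.3 + cos(19.19306°)·(-346.2) = -382.94 m.
The local north axis is (−sin φ cos λ, −sin φ sin λ, cos φ), giving ΔN = 46.139 − 32.650 − 509.160 = -495.67 m.
Horizontal magnitude = √(ΔE² + ΔN²) = √((-382.94)² + (-495.67)²) = 626.37 m.

626.4 m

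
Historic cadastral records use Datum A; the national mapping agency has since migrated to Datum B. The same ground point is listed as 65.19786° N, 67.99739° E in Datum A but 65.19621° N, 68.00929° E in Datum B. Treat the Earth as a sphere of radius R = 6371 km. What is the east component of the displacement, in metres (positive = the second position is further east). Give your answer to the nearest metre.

ΔE = 555 m

Δφ = 65.19621° − 65.19786° = -0.00165°; Δλ = 68.00929° − 67.99739° = +0.01190°.
1° along a meridian = πR/180 = 111195 m.
ΔN = Δφ × 111195 = -183.5 m; ΔE = Δλ × 111195 × cos(65.19786°) = +0.01190 × 111195 × 0.419486 = 555.1 m.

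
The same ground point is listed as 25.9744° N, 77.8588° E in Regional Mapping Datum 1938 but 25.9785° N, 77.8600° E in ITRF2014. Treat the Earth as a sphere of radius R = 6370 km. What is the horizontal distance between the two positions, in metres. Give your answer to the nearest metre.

471 m

Δφ = 25.9785° − 25.9744° = +0.0041°; Δλ = 77.8600° − 77.8588° = +0.0012°.
1° along a meridian = πR/180 = 111177 m.
ΔN = Δφ × 111177 = 455.8 m; ΔE = Δλ × 111177 × cos(25.9744°) = +0.0012 × 111177 × 0.898990 = 119.9 m.
Distance = √(ΔE² + ΔN²) = √(119.9² + 455.8²) = 471.3 m.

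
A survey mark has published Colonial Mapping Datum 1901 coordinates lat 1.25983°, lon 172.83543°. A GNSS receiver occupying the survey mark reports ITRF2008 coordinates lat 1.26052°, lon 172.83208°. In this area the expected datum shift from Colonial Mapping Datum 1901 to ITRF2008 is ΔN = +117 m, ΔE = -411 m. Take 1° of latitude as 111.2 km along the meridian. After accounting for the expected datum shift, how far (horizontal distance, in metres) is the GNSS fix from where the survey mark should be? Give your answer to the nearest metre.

Observed coordinate differences: Δφ = +0.00069°, Δλ = -0.00335°.
Converting to metres (1° lat = 111200 m, cos φ = 0.999758): observed ΔN = 76.7 m, observed ΔE = -372.4 m.
Subtracting the expected shift leaves a residual of 76.7 − (117) = -40.3 m north and -372.4 − (-411) = 38.6 m east.
Residual distance = √((-40.3)² + 38.6²) = 55.8 m.

56 m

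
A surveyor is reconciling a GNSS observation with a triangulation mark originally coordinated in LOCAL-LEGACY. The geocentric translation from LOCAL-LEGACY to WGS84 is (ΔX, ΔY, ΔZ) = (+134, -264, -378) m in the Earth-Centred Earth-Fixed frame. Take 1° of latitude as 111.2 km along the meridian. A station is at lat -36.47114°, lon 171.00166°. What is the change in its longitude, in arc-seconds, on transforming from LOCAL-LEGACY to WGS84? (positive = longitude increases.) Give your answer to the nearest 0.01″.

sin φ = -0.594418, cos φ = 0.804156, sin λ = 0.156406, cos λ = -0.987693.
East component: ΔE = −sin λ·ΔX + cos λ·ΔY = −(0.156406)(134) + (-0.987693)(-264) = 239.79 m.
1° of latitude spans 111200 m; at latitude φ, 1° of longitude spans that × cos φ = 89422.2 m, so Δλ = 239.79 / 89422.2 × 3600 = 9.654″.

Δλ = 9.65″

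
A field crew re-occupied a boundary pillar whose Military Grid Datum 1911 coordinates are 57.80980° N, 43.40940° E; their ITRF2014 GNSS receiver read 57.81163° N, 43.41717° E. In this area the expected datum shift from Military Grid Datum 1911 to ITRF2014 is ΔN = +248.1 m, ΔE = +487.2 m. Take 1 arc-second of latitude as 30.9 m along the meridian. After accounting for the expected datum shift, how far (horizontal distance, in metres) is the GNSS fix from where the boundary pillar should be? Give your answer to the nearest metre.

52 m

Observed coordinate differences: Δφ = +0.00183°, Δλ = +0.00777°.
Converting to metres (1° lat = 111240 m, cos φ = 0.532732): observed ΔN = 203.6 m, observed ΔE = 460.5 m.
Subtracting the expected shift leaves a residual of 203.6 − (248.1) = -44.5 m north and 460.5 − (487.2) = -26.7 m east.
Residual distance = √((-44.5)² + (-26.7)²) = 51.9 m.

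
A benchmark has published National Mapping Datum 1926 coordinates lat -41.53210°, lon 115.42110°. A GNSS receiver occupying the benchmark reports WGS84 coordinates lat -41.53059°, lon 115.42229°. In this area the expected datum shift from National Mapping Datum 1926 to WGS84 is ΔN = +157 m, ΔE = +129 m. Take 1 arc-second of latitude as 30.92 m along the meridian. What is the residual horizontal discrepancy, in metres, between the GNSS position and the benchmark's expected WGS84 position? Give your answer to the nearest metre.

Observed coordinate differences: Δφ = +0.00151°, Δλ = +0.00119°.
Converting to metres (1° lat = 111312 m, cos φ = 0.748584): observed ΔN = 168.1 m, observed ΔE = 99.2 m.
Subtracting the expected shift leaves a residual of 168.1 − (157) = 11.1 m north and 99.2 − (129) = -29.8 m east.
Residual distance = √(11.1² + (-29.8)²) = 31.8 m.

32 m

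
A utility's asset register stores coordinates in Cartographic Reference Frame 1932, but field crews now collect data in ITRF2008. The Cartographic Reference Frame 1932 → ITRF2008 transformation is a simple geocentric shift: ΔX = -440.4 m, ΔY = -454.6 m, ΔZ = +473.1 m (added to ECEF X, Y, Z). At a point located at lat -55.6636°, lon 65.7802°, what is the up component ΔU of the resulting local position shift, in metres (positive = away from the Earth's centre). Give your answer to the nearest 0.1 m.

The local up (radial) axis is (cos φ cos λ, cos φ sin λ, sin φ), giving ΔU = -101.906 − 233.847 − 390.658 = -726.41 m.

ΔU = -726.4 m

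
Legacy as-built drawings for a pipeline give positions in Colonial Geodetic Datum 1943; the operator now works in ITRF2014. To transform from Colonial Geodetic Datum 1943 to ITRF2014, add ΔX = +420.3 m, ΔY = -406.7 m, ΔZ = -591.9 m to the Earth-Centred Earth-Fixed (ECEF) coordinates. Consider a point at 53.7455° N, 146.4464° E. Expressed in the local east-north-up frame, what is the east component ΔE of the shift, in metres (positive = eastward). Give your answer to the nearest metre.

ΔE = 107 m

At φ = 53.7455°, λ = 146.4464°: sin φ = 0.806398, cos φ = 0.591373, sin λ = 0.552717, cos λ = -0.833369.
ΔE = −sin λ·ΔX + cos λ·ΔY = −(0.552717)·(420.3) + (-0.833369)·(-406.7) = 106.62 m.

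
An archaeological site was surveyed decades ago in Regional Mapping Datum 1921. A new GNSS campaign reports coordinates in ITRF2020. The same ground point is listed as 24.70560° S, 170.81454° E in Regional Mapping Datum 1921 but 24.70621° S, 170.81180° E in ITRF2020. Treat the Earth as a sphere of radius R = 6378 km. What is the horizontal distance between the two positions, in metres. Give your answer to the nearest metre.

Δφ = -24.70621° − -24.70560° = -0.00061°; Δλ = 170.81180° − 170.81454° = -0.00274°.
1° along a meridian = πR/180 = 111317 m.
ΔN = Δφ × 111317 = -67.9 m; ΔE = Δλ × 111317 × cos(-24.70560°) = -0.00274 × 111317 × 0.908467 = -277.1 m.
Distance = √(ΔE² + ΔN²) = √((-277.1)² + (-67.9)²) = 285.3 m.

285 m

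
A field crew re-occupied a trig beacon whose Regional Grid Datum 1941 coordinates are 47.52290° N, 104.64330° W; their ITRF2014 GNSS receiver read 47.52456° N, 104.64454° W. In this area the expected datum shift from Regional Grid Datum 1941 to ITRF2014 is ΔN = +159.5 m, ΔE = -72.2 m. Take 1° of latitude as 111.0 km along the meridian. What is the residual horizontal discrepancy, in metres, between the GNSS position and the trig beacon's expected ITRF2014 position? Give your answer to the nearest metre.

32 m

Observed coordinate differences: Δφ = +0.00166°, Δλ = -0.00124°.
Converting to metres (1° lat = 111000 m, cos φ = 0.675295): observed ΔN = 184.3 m, observed ΔE = -92.9 m.
Subtracting the expected shift leaves a residual of 184.3 − (159.5) = 24.8 m north and -92.9 − (-72.2) = -20.7 m east.
Residual distance = √(24.8² + (-20.7)²) = 32.3 m.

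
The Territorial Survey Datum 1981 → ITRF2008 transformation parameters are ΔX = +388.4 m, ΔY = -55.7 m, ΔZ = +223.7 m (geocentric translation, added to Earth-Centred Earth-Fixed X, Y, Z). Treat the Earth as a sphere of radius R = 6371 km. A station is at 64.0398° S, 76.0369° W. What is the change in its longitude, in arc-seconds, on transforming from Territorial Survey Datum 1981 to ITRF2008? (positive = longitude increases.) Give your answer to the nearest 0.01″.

Δλ = 26.88″

sin φ = -0.899098, cos φ = 0.437747, sin λ = -0.970451, cos λ = 0.241297.
East component: ΔE = −sin λ·ΔX + cos λ·ΔY = −(-0.970451)(388.4) + (0.241297)(-55.7) = 363.48 m.
1° of latitude spans πR/180 = 111195 m; at latitude φ, 1° of longitude spans that × cos φ = 48675.2 m, so Δλ = 363.48 / 48675.2 × 3600 = 26.883″.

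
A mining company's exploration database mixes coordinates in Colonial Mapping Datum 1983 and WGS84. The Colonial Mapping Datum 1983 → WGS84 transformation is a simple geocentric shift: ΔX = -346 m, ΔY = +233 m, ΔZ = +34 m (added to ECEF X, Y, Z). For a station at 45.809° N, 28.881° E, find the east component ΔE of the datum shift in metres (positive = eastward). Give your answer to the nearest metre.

ΔE = 371 m

The local east axis at (φ, λ) is (−sin λ, cos λ, 0), so ΔE = −sin(28.881°)·(-346) + cos(28.881°)·233 = 371.14 m.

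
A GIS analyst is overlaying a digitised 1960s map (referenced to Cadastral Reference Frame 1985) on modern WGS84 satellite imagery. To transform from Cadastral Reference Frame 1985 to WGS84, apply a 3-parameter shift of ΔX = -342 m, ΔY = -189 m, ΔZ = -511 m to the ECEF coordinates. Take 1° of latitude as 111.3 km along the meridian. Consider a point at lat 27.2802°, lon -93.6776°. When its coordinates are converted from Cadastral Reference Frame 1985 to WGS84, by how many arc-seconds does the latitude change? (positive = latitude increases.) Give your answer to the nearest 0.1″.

Δφ = -17.8″

sin φ = 0.458342, cos φ = 0.888776, sin λ = -0.997941, cos λ = -0.064142.
North component: ΔN = −sin φ cos λ·ΔX − sin φ sin λ·ΔY + cos φ·ΔZ = −(0.458342)(-0.064142)(-342) − (0.458342)(-0.997941)(-189) + (0.888776)(-511) = -550.67 m.
1° of latitude spans 111300 m, so Δφ = -550.67 / 111300 × 3600 = -17.811″.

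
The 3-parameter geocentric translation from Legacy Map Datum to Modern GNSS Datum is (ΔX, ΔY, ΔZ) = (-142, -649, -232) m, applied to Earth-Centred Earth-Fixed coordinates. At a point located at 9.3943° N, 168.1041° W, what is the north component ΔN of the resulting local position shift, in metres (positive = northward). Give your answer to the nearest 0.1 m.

At φ = 9.3943°, λ = -168.1041°: sin φ = 0.163228, cos φ = 0.986588, sin λ = -0.206134, cos λ = -0.978524.
ΔN = −sin φ cos λ·ΔX − sin φ sin λ·ΔY + cos φ·ΔZ = −(0.163228)(-0.978524)(-142) − (0.163228)(-0.206134)(-649) + (0.986588)(-232) = -273.41 m.

ΔN = -273.4 m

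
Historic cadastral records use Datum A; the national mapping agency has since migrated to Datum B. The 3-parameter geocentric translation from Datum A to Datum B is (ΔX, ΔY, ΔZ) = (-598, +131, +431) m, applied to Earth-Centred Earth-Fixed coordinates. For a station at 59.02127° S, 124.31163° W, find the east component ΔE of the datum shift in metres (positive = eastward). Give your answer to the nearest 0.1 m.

At φ = -59.02127°, λ = -124.31163°: sin φ = -0.857358, cos φ = 0.514720, sin λ = -0.825984, cos λ = -0.563694.
ΔE = −sin λ·ΔX + cos λ·ΔY = −(-0.825984)·(-598) + (-0.563694)·(131) = -567.78 m.

ΔE = -567.8 m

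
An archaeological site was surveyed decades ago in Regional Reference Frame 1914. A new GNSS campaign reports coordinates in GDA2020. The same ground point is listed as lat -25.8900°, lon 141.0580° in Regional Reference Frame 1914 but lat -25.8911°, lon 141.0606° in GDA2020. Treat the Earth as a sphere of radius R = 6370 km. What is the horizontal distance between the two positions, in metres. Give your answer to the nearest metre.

Δφ = -25.8911° − -25.8900° = -0.0011°; Δλ = 141.0606° − 141.0580° = +0.0026°.
1° along a meridian = πR/180 = 111177 m.
ΔN = Δφ × 111177 = -122.3 m; ΔE = Δλ × 111177 × cos(-25.8900°) = +0.0026 × 111177 × 0.899634 = 260.0 m.
Distance = √(ΔE² + ΔN²) = √(260.0² + (-122.3)²) = 287.4 m.

287 m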